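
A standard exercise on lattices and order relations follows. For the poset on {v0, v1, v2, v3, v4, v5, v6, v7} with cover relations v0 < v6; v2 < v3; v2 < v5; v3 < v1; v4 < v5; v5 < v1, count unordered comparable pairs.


A comparable pair {a,b} has a < b or b < a in the order.
Count unordered pairs where one element is strictly below the other.
Examples: {v0,v6}, {v1,v2}, {v1,v3}, {v1,v4}, ...
Total comparable pairs: 8


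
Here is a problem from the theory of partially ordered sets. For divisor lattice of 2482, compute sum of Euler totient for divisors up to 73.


Divisors of 2482 up to 73: [1, 2, 17, 34, 73]
phi values: [1, 1, 16, 16, 72]
Sum = 106


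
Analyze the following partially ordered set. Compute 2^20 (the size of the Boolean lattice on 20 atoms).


Power set = 2^n.
2^20 = 1048576


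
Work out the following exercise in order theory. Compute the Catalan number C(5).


C(n) = C(2n, n) / (n+1).
C(10, 5) = 252
C(5) = 252 / 6 = 42


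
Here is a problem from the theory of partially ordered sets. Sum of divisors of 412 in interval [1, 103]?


Interval [1,103] in divisors of 412: [1, 103]
Sum = 104


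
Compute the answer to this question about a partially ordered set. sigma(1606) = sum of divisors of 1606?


sigma(n) = sum of divisors.
Divisors of 1606: [1, 2, 11, 22, 73, 146, 803, 1606]
Sum = 2664


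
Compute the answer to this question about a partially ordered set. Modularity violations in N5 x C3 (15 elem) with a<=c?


Modular law: if a <= c then a v (b ^ c) = (a v b) ^ c.
Check all triples (a,b,c) with a <= c among 15 elements.
  e.g. a=(a,0), b=(c,0), c=(b,0): lhs=(a,0) != rhs=(b,0)
  e.g. a=(a,0), b=(c,1), c=(b,0): lhs=(a,0) != rhs=(b,0)
Total violating triples: 18


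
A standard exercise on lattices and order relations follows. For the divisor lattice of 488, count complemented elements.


An element a is complemented if some b has a meet b = bottom, a join b = top.
a is complemented iff gcd(a, n/a)=1, i.e. a is a unitary divisor of 488.
Complemented elements: 1, 8, 61, 488
Count: 4


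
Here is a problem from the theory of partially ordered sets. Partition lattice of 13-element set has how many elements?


B(n) = number of set partitions of an n-element set.
B(n) satisfies the recurrence: B(n+1) = sum_k C(n,k)*B(k).
B(13) = 27644437


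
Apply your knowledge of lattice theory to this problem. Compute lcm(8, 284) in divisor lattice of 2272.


In a divisor lattice, join = lcm (least common multiple).
gcd(8,284) = 4
lcm(8,284) = 8*284/gcd = 2272/4 = 568


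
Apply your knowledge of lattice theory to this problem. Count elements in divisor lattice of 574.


Divisors of 574: [1, 2, 7, 14, 41, 82, 287, 574]
Count: 8


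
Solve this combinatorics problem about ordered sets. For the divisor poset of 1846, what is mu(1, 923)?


In a divisor lattice, mu(a,b) = mu(b/a) where mu is the classical Mobius function.
b/a = 923/1 = 923
Prime factorization of 923: primes [13, 71]
923 is squarefree with 2 prime factor(s), so mu(923) = (-1)^2 = 1


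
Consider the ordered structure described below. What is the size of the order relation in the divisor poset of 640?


The order relation is {(a,b) : a <= b}, reflexive so it includes (a,a).
Examples: (1,1), (1,10), (1,128), (1,16), (1,160), ...
Total ordered pairs: 108


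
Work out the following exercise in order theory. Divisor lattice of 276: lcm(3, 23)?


Join=lcm.
gcd(3,23)=1
lcm=69


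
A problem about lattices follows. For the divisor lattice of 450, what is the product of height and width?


Height = length of longest chain minus 1; width = size of largest antichain.
A maximum chain: 1 | 5 | 25 | 75 | 225 | 450  (height 5).
A maximum antichain: {6, 9, 10, 15, 25}  (width 5).
Product = 5 * 5 = 25


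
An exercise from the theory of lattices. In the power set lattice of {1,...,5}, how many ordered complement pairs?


Complement pair (a,b): a meet b = bottom, a join b = top.
Here: A intersect B = {} and A union B = {1,...,5}.
Pairs found: ({},{1,2,3,4,5}), ({1},{2,3,4,5}), ({2},{1,3,4,5}), ({3},{1,2,4,5}), ... (28 more)
Total ordered pairs: 32


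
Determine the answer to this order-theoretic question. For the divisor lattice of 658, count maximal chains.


A maximal chain goes from the minimum element to a maximal element via cover relations.
Counting all min-to-max paths in the cover graph.
Total maximal chains: 6


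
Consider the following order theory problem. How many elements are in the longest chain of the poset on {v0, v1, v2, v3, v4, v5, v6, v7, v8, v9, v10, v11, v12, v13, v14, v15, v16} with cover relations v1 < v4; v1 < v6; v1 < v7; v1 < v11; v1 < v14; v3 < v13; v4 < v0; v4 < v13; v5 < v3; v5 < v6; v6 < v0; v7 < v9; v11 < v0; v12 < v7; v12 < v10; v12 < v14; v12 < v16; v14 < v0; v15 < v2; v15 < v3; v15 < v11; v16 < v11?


A chain is a totally ordered subset; we count the number of elements in a maximum chain.
Compute, for each element x, the size of the longest chain ending at x:
  v1: 1
  v5: 1
  v8: 1
  v12: 1
  v15: 1
  v2: 2
  ...
A maximum chain: v12 < v16 < v11 < v0
Number of elements in the longest chain: 4


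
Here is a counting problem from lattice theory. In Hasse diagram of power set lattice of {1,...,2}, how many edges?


A cover relation a -< b holds when a < b with no c strictly between.
Cover relations:
  {} -< {1}
  {} -< {2}
  {1} -< {1,2}
  {2} -< {1,2}
Total: 4


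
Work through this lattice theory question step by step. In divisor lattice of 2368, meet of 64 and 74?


In a divisor lattice, meet = gcd (greatest common divisor).
By Euclidean algorithm or factoring: gcd(64,74) = 2


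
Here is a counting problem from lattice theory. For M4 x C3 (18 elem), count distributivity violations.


Distributive law: a ^ (b v c) = (a ^ b) v (a ^ c).
Check all 18^3 = 5832 ordered triples (a,b,c).
  e.g. a=(a1,0), b=(a2,0), c=(a3,0): lhs=(a1,0) != rhs=(0,0)
  e.g. a=(a1,0), b=(a2,0), c=(a3,1): lhs=(a1,0) != rhs=(0,0)
Total violating triples: 648


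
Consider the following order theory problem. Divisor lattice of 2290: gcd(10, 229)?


Meet=gcd.
gcd(10,229)=1


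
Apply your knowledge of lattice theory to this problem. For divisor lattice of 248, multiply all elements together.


Divisors of 248: [1, 2, 4, 8, 31, 62, 124, 248]
Product = n^(d(n)/2) = 248^(8/2)
Product = 3782742016


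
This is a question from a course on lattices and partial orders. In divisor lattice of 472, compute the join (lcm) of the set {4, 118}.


In a divisor lattice, join = lcm (least common multiple).
Compute lcm iteratively: start with first element, then lcm(current, next).
Elements: [4, 118]
lcm(4,118) = 236
Final lcm = 236


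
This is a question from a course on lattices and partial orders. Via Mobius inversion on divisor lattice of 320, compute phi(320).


phi(n) = n * prod_{p|n} (1 - 1/p).
Prime divisors of 320: [2, 5]
phi(320) = 320 * (1 - 1/2) * (1 - 1/5)
phi(320) = 128


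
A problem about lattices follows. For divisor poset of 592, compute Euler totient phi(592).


phi(n) = n * prod_{p|n} (1 - 1/p).
Prime divisors of 592: [2, 37]
phi(592) = 592 * (1 - 1/2) * (1 - 1/37)
phi(592) = 288


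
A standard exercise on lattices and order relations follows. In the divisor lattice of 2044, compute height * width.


Height = length of longest chain minus 1; width = size of largest antichain.
A maximum chain: 1 | 73 | 511 | 1022 | 2044  (height 4).
A maximum antichain: {4, 14, 146, 511}  (width 4).
Product = 4 * 4 = 16


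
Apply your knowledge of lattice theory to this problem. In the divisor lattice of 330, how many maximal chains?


A maximal chain goes from the minimum element to a maximal element via cover relations.
Counting all min-to-max paths in the cover graph.
Total maximal chains: 24


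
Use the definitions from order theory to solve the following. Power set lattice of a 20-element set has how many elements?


Power set = 2^n.
2^20 = 1048576


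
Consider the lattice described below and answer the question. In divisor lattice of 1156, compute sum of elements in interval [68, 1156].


Interval [68,1156] in divisors of 1156: [68, 1156]
Sum = 1224


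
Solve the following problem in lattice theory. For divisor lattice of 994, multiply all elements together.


Divisors of 994: [1, 2, 7, 14, 71, 142, 497, 994]
Product = n^(d(n)/2) = 994^(8/2)
Product = 976215137296


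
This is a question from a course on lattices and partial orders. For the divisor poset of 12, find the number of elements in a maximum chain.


A chain is a totally ordered subset; we count the number of elements in a maximum chain.
Compute, for each element x, the size of the longest chain ending at x:
  1: 1
  2: 2
  3: 2
  4: 3
  6: 3
  12: 4
A maximum chain: 1 < 2 < 4 < 12
Number of elements in the longest chain: 4


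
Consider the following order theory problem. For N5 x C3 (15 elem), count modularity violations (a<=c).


Modular law: if a <= c then a v (b ^ c) = (a v b) ^ c.
Check all triples (a,b,c) with a <= c among 15 elements.
  e.g. a=(a,0), b=(c,0), c=(b,0): lhs=(a,0) != rhs=(b,0)
  e.g. a=(a,0), b=(c,1), c=(b,0): lhs=(a,0) != rhs=(b,0)
Total violating triples: 18


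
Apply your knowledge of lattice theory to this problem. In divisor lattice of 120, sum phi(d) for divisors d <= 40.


Divisors of 120 up to 40: [1, 2, 3, 4, 5, 6, 8, 10, 12, 15, 20, 24, 30, 40]
phi values: [1, 1, 2, 2, 4, 2, 4, 4, 4, 8, 8, 8, 8, 16]
Sum = 72


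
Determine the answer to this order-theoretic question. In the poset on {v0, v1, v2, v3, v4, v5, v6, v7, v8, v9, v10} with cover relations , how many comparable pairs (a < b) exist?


A comparable pair {a,b} has a < b or b < a in the order.
Count unordered pairs where one element is strictly below the other.
Total comparable pairs: 0


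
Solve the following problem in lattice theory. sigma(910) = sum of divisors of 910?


sigma(n) = sum of divisors.
Divisors of 910: [1, 2, 5, 7, 10, 13, 14, 26, 35, 65, 70, 91, 130, 182, 455, 910]
Sum = 2016


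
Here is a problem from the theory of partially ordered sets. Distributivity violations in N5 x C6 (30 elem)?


Distributive law: a ^ (b v c) = (a ^ b) v (a ^ c).
Check all 30^3 = 27000 ordered triples (a,b,c).
  e.g. a=(b,0), b=(a,0), c=(c,0): lhs=(b,0) != rhs=(a,0)
  e.g. a=(b,0), b=(a,0), c=(c,1): lhs=(b,0) != rhs=(a,0)
Total violating triples: 432


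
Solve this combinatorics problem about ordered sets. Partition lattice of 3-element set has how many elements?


B(n) = number of set partitions of an n-element set.
B(n) satisfies the recurrence: B(n+1) = sum_k C(n,k)*B(k).
B(3) = 5


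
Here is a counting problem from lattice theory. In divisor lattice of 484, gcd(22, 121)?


Meet=gcd.
gcd(22,121)=11


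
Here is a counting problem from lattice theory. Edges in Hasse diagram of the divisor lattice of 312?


A cover relation a -< b holds when a < b with no c strictly between.
Cover relations:
  1 -< 2
  1 -< 3
  1 -< 13
  2 -< 4
  2 -< 6
  2 -< 26
  3 -< 6
  3 -< 39
  ...20 more
Total: 28


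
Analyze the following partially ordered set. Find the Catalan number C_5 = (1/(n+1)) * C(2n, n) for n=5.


C(n) = C(2n, n) / (n+1).
C(10, 5) = 252
C(5) = 252 / 6 = 42


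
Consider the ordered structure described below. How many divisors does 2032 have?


Divisors of 2032: [1, 2, 4, 8, 16, 127, 254, 508, 1016, 2032]
Count: 10


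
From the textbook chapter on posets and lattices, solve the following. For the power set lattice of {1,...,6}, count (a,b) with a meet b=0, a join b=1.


Complement pair (a,b): a meet b = bottom, a join b = top.
Here: A intersect B = {} and A union B = {1,...,6}.
Pairs found: ({},{1,2,3,4,5,6}), ({1},{2,3,4,5,6}), ({2},{1,3,4,5,6}), ({3},{1,2,4,5,6}), ... (60 more)
Total ordered pairs: 64


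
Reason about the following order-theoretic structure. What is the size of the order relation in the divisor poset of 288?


The order relation is {(a,b) : a <= b}, reflexive so it includes (a,a).
Examples: (1,1), (1,12), (1,144), (1,16), (1,18), ...
Total ordered pairs: 126


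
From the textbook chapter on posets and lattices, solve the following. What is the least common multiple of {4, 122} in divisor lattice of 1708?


In a divisor lattice, join = lcm (least common multiple).
Compute lcm iteratively: start with first element, then lcm(current, next).
Elements: [4, 122]
lcm(4,122) = 244
Final lcm = 244


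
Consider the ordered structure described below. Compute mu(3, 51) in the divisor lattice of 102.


In a divisor lattice, mu(a,b) = mu(b/a) where mu is the classical Mobius function.
b/a = 51/3 = 17
Prime factorization of 17: primes [17]
17 is squarefree with 1 prime factor(s), so mu(17) = (-1)^1 = -1


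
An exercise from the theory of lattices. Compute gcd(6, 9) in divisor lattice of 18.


In a divisor lattice, meet = gcd (greatest common divisor).
By Euclidean algorithm or factoring: gcd(6,9) = 3


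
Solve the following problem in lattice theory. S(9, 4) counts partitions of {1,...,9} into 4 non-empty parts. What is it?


S(n,k) = k*S(n-1,k) + S(n-1,k-1).
S(8,4) = 1701, S(8,3) = 966
S(9,4) = 4*1701 + 966 = 6804 + 966
S(9,4) = 7770


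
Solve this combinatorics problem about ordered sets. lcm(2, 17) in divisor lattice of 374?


Join=lcm.
gcd(2,17)=1
lcm=34


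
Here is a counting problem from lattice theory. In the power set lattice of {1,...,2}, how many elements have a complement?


An element a is complemented if some b has a meet b = bottom, a join b = top.
every subset A has complement S\A, so all elements are complemented.
Complemented elements: {}, {1}, {2}, {1,2}
Count: 4


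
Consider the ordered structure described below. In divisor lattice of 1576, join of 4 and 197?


In a divisor lattice, join = lcm (least common multiple).
gcd(4,197) = 1
lcm(4,197) = 4*197/gcd = 788/1 = 788


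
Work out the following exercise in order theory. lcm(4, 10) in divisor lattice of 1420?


Join=lcm.
gcd(4,10)=2
lcm=20


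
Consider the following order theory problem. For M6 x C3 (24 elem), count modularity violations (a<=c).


Modular law: if a <= c then a v (b ^ c) = (a v b) ^ c.
Check all triples (a,b,c) with a <= c among 24 elements.
This lattice is modular (diamonds M_m and their chain-products are modular).
Total violating triples: 0


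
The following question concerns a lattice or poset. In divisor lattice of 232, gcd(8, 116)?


Meet=gcd.
gcd(8,116)=4


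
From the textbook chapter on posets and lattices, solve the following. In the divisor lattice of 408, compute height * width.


Height = length of longest chain minus 1; width = size of largest antichain.
A maximum chain: 1 | 17 | 51 | 102 | 204 | 408  (height 5).
A maximum antichain: {4, 6, 34, 51}  (width 4).
Product = 5 * 4 = 20


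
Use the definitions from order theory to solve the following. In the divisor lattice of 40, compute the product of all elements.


Divisors of 40: [1, 2, 4, 5, 8, 10, 20, 40]
Product = n^(d(n)/2) = 40^(8/2)
Product = 2560000


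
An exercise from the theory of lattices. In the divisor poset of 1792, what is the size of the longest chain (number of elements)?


A chain is a totally ordered subset; we count the number of elements in a maximum chain.
Compute, for each element x, the size of the longest chain ending at x:
  1: 1
  2: 2
  7: 2
  4: 3
  8: 4
  14: 3
  ...
A maximum chain: 1 < 2 < 4 < 8 < 16 < 32 < 64 < 128 < 256 < 1792
Number of elements in the longest chain: 10


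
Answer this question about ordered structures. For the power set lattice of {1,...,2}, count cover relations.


A cover relation a -< b holds when a < b with no c strictly between.
Cover relations:
  {} -< {1}
  {} -< {2}
  {1} -< {1,2}
  {2} -< {1,2}
Total: 4


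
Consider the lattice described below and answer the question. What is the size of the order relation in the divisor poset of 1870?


The order relation is {(a,b) : a <= b}, reflexive so it includes (a,a).
Examples: (1,1), (1,10), (1,11), (1,110), (1,17), ...
Total ordered pairs: 81


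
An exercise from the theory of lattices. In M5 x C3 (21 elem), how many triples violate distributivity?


Distributive law: a ^ (b v c) = (a ^ b) v (a ^ c).
Check all 21^3 = 9261 ordered triples (a,b,c).
  e.g. a=(a1,0), b=(a2,0), c=(a3,0): lhs=(a1,0) != rhs=(0,0)
  e.g. a=(a1,0), b=(a2,0), c=(a3,1): lhs=(a1,0) != rhs=(0,0)
Total violating triples: 1620


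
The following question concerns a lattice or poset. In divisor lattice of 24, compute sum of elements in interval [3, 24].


Interval [3,24] in divisors of 24: [3, 6, 12, 24]
Sum = 45


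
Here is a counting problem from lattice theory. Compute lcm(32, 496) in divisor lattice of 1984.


In a divisor lattice, join = lcm (least common multiple).
gcd(32,496) = 16
lcm(32,496) = 32*496/gcd = 15872/16 = 992


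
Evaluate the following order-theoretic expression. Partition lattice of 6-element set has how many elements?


B(n) = number of set partitions of an n-element set.
B(n) satisfies the recurrence: B(n+1) = sum_k C(n,k)*B(k).
B(6) = 203


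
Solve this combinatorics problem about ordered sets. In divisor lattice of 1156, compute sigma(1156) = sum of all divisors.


sigma(n) = sum of divisors.
Divisors of 1156: [1, 2, 4, 17, 34, 68, 289, 578, 1156]
Sum = 2149


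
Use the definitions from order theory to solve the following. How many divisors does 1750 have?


Divisors of 1750: [1, 2, 5, 7, 10, 14, 25, 35, 50, 70, 125, 175, 250, 350, 875, 1750]
Count: 16


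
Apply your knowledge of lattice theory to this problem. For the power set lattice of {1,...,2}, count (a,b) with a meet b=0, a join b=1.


Complement pair (a,b): a meet b = bottom, a join b = top.
Here: A intersect B = {} and A union B = {1,...,2}.
Pairs found: ({},{1,2}), ({1},{2}), ({2},{1}), ({1,2},{})
Total ordered pairs: 4


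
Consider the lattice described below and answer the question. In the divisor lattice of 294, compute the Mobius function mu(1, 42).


In a divisor lattice, mu(a,b) = mu(b/a) where mu is the classical Mobius function.
b/a = 42/1 = 42
Prime factorization of 42: primes [2, 3, 7]
42 is squarefree with 3 prime factor(s), so mu(42) = (-1)^3 = -1


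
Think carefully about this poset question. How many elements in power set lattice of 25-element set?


Power set = 2^n.
2^25 = 33554432


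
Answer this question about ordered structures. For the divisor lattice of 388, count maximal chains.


A maximal chain goes from the minimum element to a maximal element via cover relations.
Counting all min-to-max paths in the cover graph.
Total maximal chains: 3


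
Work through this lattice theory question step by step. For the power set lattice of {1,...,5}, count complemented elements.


An element a is complemented if some b has a meet b = bottom, a join b = top.
every subset A has complement S\A, so all elements are complemented.
Complemented elements: {}, {1}, {2}, {3}, {4}, {5}, ... (26 more)
Count: 32


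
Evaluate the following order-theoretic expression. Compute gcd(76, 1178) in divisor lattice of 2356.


In a divisor lattice, meet = gcd (greatest common divisor).
By Euclidean algorithm or factoring: gcd(76,1178) = 38


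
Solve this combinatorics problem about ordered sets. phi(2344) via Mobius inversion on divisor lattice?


phi(n) = n * prod_{p|n} (1 - 1/p).
Prime divisors of 2344: [2, 293]
phi(2344) = 2344 * (1 - 1/2) * (1 - 1/293)
phi(2344) = 1168


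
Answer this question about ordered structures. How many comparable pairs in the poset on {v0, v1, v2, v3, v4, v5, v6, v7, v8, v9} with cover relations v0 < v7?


A comparable pair {a,b} has a < b or b < a in the order.
Count unordered pairs where one element is strictly below the other.
Examples: {v0,v7}
Total comparable pairs: 1


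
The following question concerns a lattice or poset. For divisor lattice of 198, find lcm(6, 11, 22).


In a divisor lattice, join = lcm (least common multiple).
Compute lcm iteratively: start with first element, then lcm(current, next).
Elements: [6, 11, 22]
lcm(6,11) = 66
lcm(66,22) = 66
Final lcm = 66


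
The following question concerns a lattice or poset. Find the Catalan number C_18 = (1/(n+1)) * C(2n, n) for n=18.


C(n) = C(2n, n) / (n+1).
C(36, 18) = 9075135300
C(18) = 9075135300 / 19 = 477638700


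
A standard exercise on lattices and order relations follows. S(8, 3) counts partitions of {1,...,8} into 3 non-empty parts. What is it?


S(n,k) = k*S(n-1,k) + S(n-1,k-1).
S(7,3) = 301, S(7,2) = 63
S(8,3) = 3*301 + 63 = 903 + 63
S(8,3) = 966


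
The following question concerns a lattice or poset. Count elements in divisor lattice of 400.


Divisors of 400: [1, 2, 4, 5, 8, 10, 16, 20, 25, 40, 50, 80, 100, 200, 400]
Count: 15


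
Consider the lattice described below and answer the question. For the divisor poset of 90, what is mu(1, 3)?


In a divisor lattice, mu(a,b) = mu(b/a) where mu is the classical Mobius function.
b/a = 3/1 = 3
Prime factorization of 3: primes [3]
3 is squarefree with 1 prime factor(s), so mu(3) = (-1)^1 = -1


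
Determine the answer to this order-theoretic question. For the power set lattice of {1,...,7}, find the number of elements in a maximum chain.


A chain is a totally ordered subset; we count the number of elements in a maximum chain.
Compute, for each element x, the size of the longest chain ending at x:
  {}: 1
  {1}: 2
  {2}: 2
  {3}: 2
  {4}: 2
  {5}: 2
  ...
A maximum chain: {} < {1} < {1,2} < {1,2,3} < {1,2,3,4} < {1,2,3,4,5} < {1,2,3,4,5,6} < {1,2,3,4,5,6,7}
Number of elements in the longest chain: 8


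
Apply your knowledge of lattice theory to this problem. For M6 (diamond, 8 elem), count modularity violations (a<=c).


Modular law: if a <= c then a v (b ^ c) = (a v b) ^ c.
Check all triples (a,b,c) with a <= c among 8 elements.
This lattice is modular (diamonds M_m and their chain-products are modular).
Total violating triples: 0


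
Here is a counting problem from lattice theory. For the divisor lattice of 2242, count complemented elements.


An element a is complemented if some b has a meet b = bottom, a join b = top.
a is complemented iff gcd(a, n/a)=1, i.e. a is a unitary divisor of 2242.
Complemented elements: 1, 2, 19, 38, 59, 118, ... (2 more)
Count: 8


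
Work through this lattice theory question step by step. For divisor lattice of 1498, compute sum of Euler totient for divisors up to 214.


Divisors of 1498 up to 214: [1, 2, 7, 14, 107, 214]
phi values: [1, 1, 6, 6, 106, 106]
Sum = 226


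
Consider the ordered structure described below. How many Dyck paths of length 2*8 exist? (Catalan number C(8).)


C(n) = C(2n, n) / (n+1).
C(16, 8) = 12870
C(8) = 12870 / 9 = 1430


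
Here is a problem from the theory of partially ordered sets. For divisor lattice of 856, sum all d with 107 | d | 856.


Interval [107,856] in divisors of 856: [107, 214, 428, 856]
Sum = 1605


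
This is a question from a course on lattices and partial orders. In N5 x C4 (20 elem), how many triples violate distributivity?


Distributive law: a ^ (b v c) = (a ^ b) v (a ^ c).
Check all 20^3 = 8000 ordered triples (a,b,c).
  e.g. a=(b,0), b=(a,0), c=(c,0): lhs=(b,0) != rhs=(a,0)
  e.g. a=(b,0), b=(a,0), c=(c,1): lhs=(b,0) != rhs=(a,0)
Total violating triples: 128


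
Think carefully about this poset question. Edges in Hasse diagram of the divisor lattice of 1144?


A cover relation a -< b holds when a < b with no c strictly between.
Cover relations:
  1 -< 2
  1 -< 11
  1 -< 13
  2 -< 4
  2 -< 22
  2 -< 26
  4 -< 8
  4 -< 44
  ...20 more
Total: 28


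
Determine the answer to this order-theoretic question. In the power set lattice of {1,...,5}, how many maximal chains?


A maximal chain goes from the minimum element to a maximal element via cover relations.
Counting all min-to-max paths in the cover graph.
Total maximal chains: 120


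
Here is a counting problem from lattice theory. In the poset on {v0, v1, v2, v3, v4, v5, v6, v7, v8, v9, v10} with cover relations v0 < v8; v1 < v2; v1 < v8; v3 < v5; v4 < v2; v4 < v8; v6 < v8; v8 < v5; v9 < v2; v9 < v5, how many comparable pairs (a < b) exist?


A comparable pair {a,b} has a < b or b < a in the order.
Count unordered pairs where one element is strictly below the other.
Examples: {v0,v5}, {v0,v8}, {v1,v2}, {v1,v5}, ...
Total comparable pairs: 14


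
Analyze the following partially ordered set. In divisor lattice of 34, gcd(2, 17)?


Meet=gcd.
gcd(2,17)=1


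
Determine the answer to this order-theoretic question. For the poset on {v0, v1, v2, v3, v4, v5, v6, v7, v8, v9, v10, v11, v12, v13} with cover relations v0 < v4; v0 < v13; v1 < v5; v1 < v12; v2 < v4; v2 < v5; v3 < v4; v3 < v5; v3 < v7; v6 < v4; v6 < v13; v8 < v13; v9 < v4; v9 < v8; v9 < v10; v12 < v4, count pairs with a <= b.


The order relation is {(a,b) : a <= b}, reflexive so it includes (a,a).
Examples: (v0,v0), (v0,v13), (v0,v4), (v1,v1), (v1,v12), ...
Total ordered pairs: 32


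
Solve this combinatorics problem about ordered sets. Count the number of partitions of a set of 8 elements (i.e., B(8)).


B(n) = number of set partitions of an n-element set.
B(n) satisfies the recurrence: B(n+1) = sum_k C(n,k)*B(k).
B(8) = 4140


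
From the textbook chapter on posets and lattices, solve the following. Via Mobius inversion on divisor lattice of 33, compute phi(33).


phi(n) = n * prod_{p|n} (1 - 1/p).
Prime divisors of 33: [3, 11]
phi(33) = 33 * (1 - 1/3) * (1 - 1/11)
phi(33) = 20


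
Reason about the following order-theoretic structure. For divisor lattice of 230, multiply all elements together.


Divisors of 230: [1, 2, 5, 10, 23, 46, 115, 230]
Product = n^(d(n)/2) = 230^(8/2)
Product = 2798410000


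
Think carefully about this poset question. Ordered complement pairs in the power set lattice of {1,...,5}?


Complement pair (a,b): a meet b = bottom, a join b = top.
Here: A intersect B = {} and A union B = {1,...,5}.
Pairs found: ({},{1,2,3,4,5}), ({1},{2,3,4,5}), ({2},{1,3,4,5}), ({3},{1,2,4,5}), ... (28 more)
Total ordered pairs: 32


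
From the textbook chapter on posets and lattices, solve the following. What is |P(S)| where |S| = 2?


Power set = 2^n.
2^2 = 4


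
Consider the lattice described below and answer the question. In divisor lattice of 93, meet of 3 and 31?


In a divisor lattice, meet = gcd (greatest common divisor).
By Euclidean algorithm or factoring: gcd(3,31) = 1


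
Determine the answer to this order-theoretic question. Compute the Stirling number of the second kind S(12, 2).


S(n,k) = k*S(n-1,k) + S(n-1,k-1).
S(11,2) = 1023, S(11,1) = 1
S(12,2) = 2*1023 + 1 = 2046 + 1
S(12,2) = 2047


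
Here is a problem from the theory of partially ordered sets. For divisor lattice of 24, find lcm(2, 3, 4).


In a divisor lattice, join = lcm (least common multiple).
Compute lcm iteratively: start with first element, then lcm(current, next).
Elements: [2, 3, 4]
lcm(2,3) = 6
lcm(6,4) = 12
Final lcm = 12


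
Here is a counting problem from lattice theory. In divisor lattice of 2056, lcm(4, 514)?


Join=lcm.
gcd(4,514)=2
lcm=1028


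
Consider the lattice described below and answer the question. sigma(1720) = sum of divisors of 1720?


sigma(n) = sum of divisors.
Divisors of 1720: [1, 2, 4, 5, 8, 10, 20, 40, 43, 86, 172, 215, 344, 430, 860, 1720]
Sum = 3960


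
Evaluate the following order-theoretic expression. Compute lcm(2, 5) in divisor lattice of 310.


In a divisor lattice, join = lcm (least common multiple).
gcd(2,5) = 1
lcm(2,5) = 2*5/gcd = 10/1 = 10


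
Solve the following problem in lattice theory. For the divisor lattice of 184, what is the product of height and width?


Height = length of longest chain minus 1; width = size of largest antichain.
A maximum chain: 1 | 23 | 46 | 92 | 184  (height 4).
A maximum antichain: {2, 23}  (width 2).
Product = 4 * 2 = 8


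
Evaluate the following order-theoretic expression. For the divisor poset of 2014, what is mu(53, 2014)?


In a divisor lattice, mu(a,b) = mu(b/a) where mu is the classical Mobius function.
b/a = 2014/53 = 38
Prime factorization of 38: primes [2, 19]
38 is squarefree with 2 prime factor(s), so mu(38) = (-1)^2 = 1


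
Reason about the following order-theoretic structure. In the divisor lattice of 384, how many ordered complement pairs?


Complement pair (a,b): a meet b = bottom, a join b = top.
Here: gcd(a,b)=1 and lcm(a,b)=384, i.e. a*b=384 with a,b coprime.
Pairs found: (1,384), (3,128), (128,3), (384,1)
Total ordered pairs: 4


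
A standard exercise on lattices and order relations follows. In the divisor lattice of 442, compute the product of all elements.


Divisors of 442: [1, 2, 13, 17, 26, 34, 221, 442]
Product = n^(d(n)/2) = 442^(8/2)
Product = 38167092496


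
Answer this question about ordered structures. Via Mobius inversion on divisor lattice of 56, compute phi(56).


phi(n) = n * prod_{p|n} (1 - 1/p).
Prime divisors of 56: [2, 7]
phi(56) = 56 * (1 - 1/2) * (1 - 1/7)
phi(56) = 24


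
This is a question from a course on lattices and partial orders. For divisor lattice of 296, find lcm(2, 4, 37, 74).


In a divisor lattice, join = lcm (least common multiple).
Compute lcm iteratively: start with first element, then lcm(current, next).
Elements: [2, 4, 37, 74]
lcm(2,4) = 4
lcm(4,37) = 148
lcm(148,74) = 148
Final lcm = 148


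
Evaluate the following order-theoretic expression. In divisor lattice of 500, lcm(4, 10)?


Join=lcm.
gcd(4,10)=2
lcm=20


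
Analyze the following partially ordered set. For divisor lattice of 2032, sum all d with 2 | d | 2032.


Interval [2,2032] in divisors of 2032: [2, 4, 8, 16, 254, 508, 1016, 2032]
Sum = 3840


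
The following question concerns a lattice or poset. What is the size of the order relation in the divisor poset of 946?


The order relation is {(a,b) : a <= b}, reflexive so it includes (a,a).
Examples: (1,1), (1,11), (1,2), (1,22), (1,43), ...
Total ordered pairs: 27


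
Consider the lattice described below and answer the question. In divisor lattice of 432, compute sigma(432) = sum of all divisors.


sigma(n) = sum of divisors.
Divisors of 432: [1, 2, 3, 4, 6, 8, 9, 12, 16, 18, 24, 27, 36, 48, 54, 72, 108, 144, 216, 432]
Sum = 1240


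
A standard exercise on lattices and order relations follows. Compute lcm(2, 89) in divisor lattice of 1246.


In a divisor lattice, join = lcm (least common multiple).
gcd(2,89) = 1
lcm(2,89) = 2*89/gcd = 178/1 = 178


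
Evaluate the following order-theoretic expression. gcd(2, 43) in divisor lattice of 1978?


Meet=gcd.
gcd(2,43)=1


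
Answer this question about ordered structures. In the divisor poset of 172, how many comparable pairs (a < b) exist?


A comparable pair {a,b} has a < b or b < a in the order.
Count unordered pairs where one element is strictly below the other.
Examples: {1,2}, {1,4}, {1,43}, {1,86}, ...
Total comparable pairs: 12


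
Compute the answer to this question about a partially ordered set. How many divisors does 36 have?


Divisors of 36: [1, 2, 3, 4, 6, 9, 12, 18, 36]
Count: 9


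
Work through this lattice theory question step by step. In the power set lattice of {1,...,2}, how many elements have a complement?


An element a is complemented if some b has a meet b = bottom, a join b = top.
every subset A has complement S\A, so all elements are complemented.
Complemented elements: {}, {1}, {2}, {1,2}
Count: 4


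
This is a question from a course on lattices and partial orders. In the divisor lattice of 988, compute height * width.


Height = length of longest chain minus 1; width = size of largest antichain.
A maximum chain: 1 | 19 | 247 | 494 | 988  (height 4).
A maximum antichain: {4, 26, 38, 247}  (width 4).
Product = 4 * 4 = 16


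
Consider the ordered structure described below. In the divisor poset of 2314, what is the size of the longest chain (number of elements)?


A chain is a totally ordered subset; we count the number of elements in a maximum chain.
Compute, for each element x, the size of the longest chain ending at x:
  1: 1
  2: 2
  13: 2
  89: 2
  26: 3
  178: 3
  ...
A maximum chain: 1 < 2 < 26 < 2314
Number of elements in the longest chain: 4


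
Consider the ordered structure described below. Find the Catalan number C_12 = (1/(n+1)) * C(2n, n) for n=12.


C(n) = C(2n, n) / (n+1).
C(24, 12) = 2704156
C(12) = 2704156 / 13 = 208012


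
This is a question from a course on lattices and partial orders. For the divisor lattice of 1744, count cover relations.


A cover relation a -< b holds when a < b with no c strictly between.
Cover relations:
  1 -< 2
  1 -< 109
  2 -< 4
  2 -< 218
  4 -< 8
  4 -< 436
  8 -< 16
  8 -< 872
  ...5 more
Total: 13


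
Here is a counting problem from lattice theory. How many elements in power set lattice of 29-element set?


Power set = 2^n.
2^29 = 536870912


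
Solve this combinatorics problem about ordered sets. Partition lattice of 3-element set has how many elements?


B(n) = number of set partitions of an n-element set.
B(n) satisfies the recurrence: B(n+1) = sum_k C(n,k)*B(k).
B(3) = 5


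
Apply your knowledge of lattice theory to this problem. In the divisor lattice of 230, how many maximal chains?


A maximal chain goes from the minimum element to a maximal element via cover relations.
Counting all min-to-max paths in the cover graph.
Total maximal chains: 6


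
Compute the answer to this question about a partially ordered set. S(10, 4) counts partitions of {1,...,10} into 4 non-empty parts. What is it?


S(n,k) = k*S(n-1,k) + S(n-1,k-1).
S(9,4) = 7770, S(9,3) = 3025
S(10,4) = 4*7770 + 3025 = 31080 + 3025
S(10,4) = 34105


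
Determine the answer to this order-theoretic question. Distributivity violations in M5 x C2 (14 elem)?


Distributive law: a ^ (b v c) = (a ^ b) v (a ^ c).
Check all 14^3 = 2744 ordered triples (a,b,c).
  e.g. a=(a1,0), b=(a2,0), c=(a3,0): lhs=(a1,0) != rhs=(0,0)
  e.g. a=(a1,0), b=(a2,0), c=(a3,1): lhs=(a1,0) != rhs=(0,0)
Total violating triples: 480


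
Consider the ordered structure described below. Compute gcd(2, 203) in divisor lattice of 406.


In a divisor lattice, meet = gcd (greatest common divisor).
By Euclidean algorithm or factoring: gcd(2,203) = 1


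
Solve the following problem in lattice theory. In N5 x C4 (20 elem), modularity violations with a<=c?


Modular law: if a <= c then a v (b ^ c) = (a v b) ^ c.
Check all triples (a,b,c) with a <= c among 20 elements.
  e.g. a=(a,0), b=(c,0), c=(b,0): lhs=(a,0) != rhs=(b,0)
  e.g. a=(a,0), b=(c,1), c=(b,0): lhs=(a,0) != rhs=(b,0)
Total violating triples: 40


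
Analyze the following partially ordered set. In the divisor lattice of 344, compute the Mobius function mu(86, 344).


In a divisor lattice, mu(a,b) = mu(b/a) where mu is the classical Mobius function.
b/a = 344/86 = 4
Prime factorization of 4: primes [2]
4 is not squarefree, so mu(4) = 0


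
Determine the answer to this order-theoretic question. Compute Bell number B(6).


B(n) = number of set partitions of an n-element set.
B(n) satisfies the recurrence: B(n+1) = sum_k C(n,k)*B(k).
B(6) = 203


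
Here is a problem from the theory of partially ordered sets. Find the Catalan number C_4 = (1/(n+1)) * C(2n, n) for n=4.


C(n) = C(2n, n) / (n+1).
C(8, 4) = 70
C(4) = 70 / 5 = 14


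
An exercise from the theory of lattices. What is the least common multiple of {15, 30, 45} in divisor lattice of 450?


In a divisor lattice, join = lcm (least common multiple).
Compute lcm iteratively: start with first element, then lcm(current, next).
Elements: [15, 30, 45]
lcm(15,30) = 30
lcm(30,45) = 90
Final lcm = 90


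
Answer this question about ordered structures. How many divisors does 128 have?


Divisors of 128: [1, 2, 4, 8, 16, 32, 64, 128]
Count: 8


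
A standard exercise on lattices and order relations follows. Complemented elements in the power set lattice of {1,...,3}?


An element a is complemented if some b has a meet b = bottom, a join b = top.
every subset A has complement S\A, so all elements are complemented.
Complemented elements: {}, {1}, {2}, {3}, {1,2}, {1,3}, ... (2 more)
Count: 8


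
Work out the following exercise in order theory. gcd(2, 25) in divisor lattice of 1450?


Meet=gcd.
gcd(2,25)=1


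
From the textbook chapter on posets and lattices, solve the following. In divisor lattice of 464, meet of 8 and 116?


In a divisor lattice, meet = gcd (greatest common divisor).
By Euclidean algorithm or factoring: gcd(8,116) = 4


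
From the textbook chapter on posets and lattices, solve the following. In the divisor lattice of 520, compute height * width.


Height = length of longest chain minus 1; width = size of largest antichain.
A maximum chain: 1 | 13 | 65 | 130 | 260 | 520  (height 5).
A maximum antichain: {4, 10, 26, 65}  (width 4).
Product = 5 * 4 = 20


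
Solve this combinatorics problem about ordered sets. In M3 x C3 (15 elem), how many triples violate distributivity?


Distributive law: a ^ (b v c) = (a ^ b) v (a ^ c).
Check all 15^3 = 3375 ordered triples (a,b,c).
  e.g. a=(a1,0), b=(a2,0), c=(a3,0): lhs=(a1,0) != rhs=(0,0)
  e.g. a=(a1,0), b=(a2,0), c=(a3,1): lhs=(a1,0) != rhs=(0,0)
Total violating triples: 162


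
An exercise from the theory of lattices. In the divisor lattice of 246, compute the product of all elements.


Divisors of 246: [1, 2, 3, 6, 41, 82, 123, 246]
Product = n^(d(n)/2) = 246^(8/2)
Product = 3662186256


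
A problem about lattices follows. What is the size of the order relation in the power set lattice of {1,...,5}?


The order relation is {(a,b) : a <= b}, reflexive so it includes (a,a).
Examples: ({},{}), ({},{1,2}), ({},{1,2,3}), ({},{1,2,3,4}), ({},{1,2,3,4,5}), ...
Total ordered pairs: 243


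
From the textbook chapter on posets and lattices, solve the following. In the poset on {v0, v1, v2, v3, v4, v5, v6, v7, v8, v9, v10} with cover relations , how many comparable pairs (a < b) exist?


A comparable pair {a,b} has a < b or b < a in the order.
Count unordered pairs where one element is strictly below the other.
Total comparable pairs: 0


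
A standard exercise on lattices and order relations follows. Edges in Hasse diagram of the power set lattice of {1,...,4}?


A cover relation a -< b holds when a < b with no c strictly between.
Cover relations:
  {} -< {1}
  {} -< {2}
  {} -< {3}
  {} -< {4}
  {1} -< {1,2}
  {1} -< {1,3}
  {1} -< {1,4}
  {2} -< {1,2}
  ...24 more
Total: 32


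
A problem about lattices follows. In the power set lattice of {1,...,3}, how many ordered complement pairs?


Complement pair (a,b): a meet b = bottom, a join b = top.
Here: A intersect B = {} and A union B = {1,...,3}.
Pairs found: ({},{1,2,3}), ({1},{2,3}), ({2},{1,3}), ({3},{1,2}), ... (4 more)
Total ordered pairs: 8


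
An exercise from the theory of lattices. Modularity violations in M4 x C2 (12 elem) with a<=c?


Modular law: if a <= c then a v (b ^ c) = (a v b) ^ c.
Check all triples (a,b,c) with a <= c among 12 elements.
This lattice is modular (diamonds M_m and their chain-products are modular).
Total violating triples: 0


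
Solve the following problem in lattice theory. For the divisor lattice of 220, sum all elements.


sigma(n) = sum of divisors.
Divisors of 220: [1, 2, 4, 5, 10, 11, 20, 22, 44, 55, 110, 220]
Sum = 504


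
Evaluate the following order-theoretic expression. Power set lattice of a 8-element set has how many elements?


Power set = 2^n.
2^8 = 256


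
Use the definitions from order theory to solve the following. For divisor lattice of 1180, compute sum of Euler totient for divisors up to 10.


Divisors of 1180 up to 10: [1, 2, 4, 5, 10]
phi values: [1, 1, 2, 4, 4]
Sum = 12
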